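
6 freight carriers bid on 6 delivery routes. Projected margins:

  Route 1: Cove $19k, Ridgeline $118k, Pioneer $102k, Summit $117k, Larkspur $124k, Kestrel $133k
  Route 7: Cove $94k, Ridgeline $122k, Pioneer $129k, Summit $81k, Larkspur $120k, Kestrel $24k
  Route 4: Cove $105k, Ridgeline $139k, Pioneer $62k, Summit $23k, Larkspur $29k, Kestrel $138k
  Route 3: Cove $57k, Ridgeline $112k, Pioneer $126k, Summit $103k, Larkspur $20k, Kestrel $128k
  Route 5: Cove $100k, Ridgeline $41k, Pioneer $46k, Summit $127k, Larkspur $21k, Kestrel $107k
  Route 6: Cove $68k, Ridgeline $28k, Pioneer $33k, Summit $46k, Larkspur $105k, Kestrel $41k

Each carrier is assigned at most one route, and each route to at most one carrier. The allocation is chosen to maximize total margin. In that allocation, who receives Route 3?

Pioneer receives Route 3.

Optimal: Cove→Route 7 ($94k), Ridgeline→Route 4 ($139k), Pioneer→Route 3 ($126k), Summit→Route 5 ($127k), Larkspur→Route 6 ($105k), Kestrel→Route 1 ($133k) — total 94+139+126+127+105+133 = $724k.
Column-greedy (each route in turn goes to its best remaining carrier) gives $709k, worse by 15.
No other one-to-one assignment exceeds $724k.
Pioneer's own top route is Route 7 ($129k), but forcing Pioneer→Route 7 and reassigning the rest optimally gives only $718k — worse by 6.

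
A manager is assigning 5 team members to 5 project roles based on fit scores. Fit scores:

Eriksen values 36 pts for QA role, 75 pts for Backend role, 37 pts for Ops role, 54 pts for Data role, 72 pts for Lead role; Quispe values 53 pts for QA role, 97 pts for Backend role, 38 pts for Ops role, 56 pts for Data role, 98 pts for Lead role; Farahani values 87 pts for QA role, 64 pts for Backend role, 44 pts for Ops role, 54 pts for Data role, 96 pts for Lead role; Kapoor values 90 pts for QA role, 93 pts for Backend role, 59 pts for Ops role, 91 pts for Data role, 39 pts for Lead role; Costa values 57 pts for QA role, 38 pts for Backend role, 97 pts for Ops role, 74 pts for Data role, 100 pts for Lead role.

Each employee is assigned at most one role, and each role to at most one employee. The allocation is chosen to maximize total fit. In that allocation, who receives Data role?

Optimal: Eriksen→Backend role (75 pts), Quispe→Lead role (98 pts), Farahani→QA role (87 pts), Kapoor→Data role (91 pts), Costa→Ops role (97 pts) — total 75+98+87+91+97 = 448 pts.
Max-entry greedy (repeatedly take the single best remaining cell) gives 412 pts, worse by 36.
Swapping Eriksen↔Costa (Eriksen→Ops role 37 pts, Costa→Backend role 38 pts) loses 97.
No other one-to-one assignment exceeds 448 pts.
Kapoor's own top role is Backend role (93 pts), but forcing Kapoor→Backend role and reassigning the rest optimally gives only 429 pts — worse by 19.

Kapoor receives Data role.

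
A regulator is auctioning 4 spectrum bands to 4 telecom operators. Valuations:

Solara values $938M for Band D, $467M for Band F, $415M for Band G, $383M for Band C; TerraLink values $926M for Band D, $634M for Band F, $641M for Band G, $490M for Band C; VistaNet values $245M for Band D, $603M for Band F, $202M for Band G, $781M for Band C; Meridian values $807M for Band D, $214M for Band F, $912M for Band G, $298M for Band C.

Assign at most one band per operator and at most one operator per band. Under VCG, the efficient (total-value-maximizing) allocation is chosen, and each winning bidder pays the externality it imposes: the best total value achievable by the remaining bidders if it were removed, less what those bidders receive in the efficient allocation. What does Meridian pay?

Efficient allocation: Solara→Band D ($938M), TerraLink→Band F ($634M), VistaNet→Band C ($781M), Meridian→Band G ($912M); total welfare W = $3265M.
Meridian receives Band G at value $912M, so the others get W − 912 = $2353M.
Without Meridian: best allocation of the remaining 3 bidders over all 4 bands is Solara→Band D ($938M), TerraLink→Band G ($641M), VistaNet→Band C ($781M), total $2360M.
VCG payment = (others' best without Meridian) − (others' welfare with Meridian) = 2360 − 2353 = $7M.

Meridian pays $7M.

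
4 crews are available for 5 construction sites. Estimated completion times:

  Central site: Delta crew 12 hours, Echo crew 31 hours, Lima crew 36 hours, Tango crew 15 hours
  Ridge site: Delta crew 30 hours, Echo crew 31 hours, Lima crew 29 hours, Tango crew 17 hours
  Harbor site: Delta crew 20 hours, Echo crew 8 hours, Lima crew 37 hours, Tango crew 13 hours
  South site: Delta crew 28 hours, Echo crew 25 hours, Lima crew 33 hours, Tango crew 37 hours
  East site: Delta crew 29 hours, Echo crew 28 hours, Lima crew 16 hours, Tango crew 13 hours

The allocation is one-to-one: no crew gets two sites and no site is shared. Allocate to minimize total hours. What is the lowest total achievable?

Optimal: Delta crew→Central site (12 hours), Echo crew→Harbor site (8 hours), Lima crew→East site (16 hours), Tango crew→Ridge site (17 hours) — total 12+8+16+17 = 53 hours.

Minimum total: 53 hours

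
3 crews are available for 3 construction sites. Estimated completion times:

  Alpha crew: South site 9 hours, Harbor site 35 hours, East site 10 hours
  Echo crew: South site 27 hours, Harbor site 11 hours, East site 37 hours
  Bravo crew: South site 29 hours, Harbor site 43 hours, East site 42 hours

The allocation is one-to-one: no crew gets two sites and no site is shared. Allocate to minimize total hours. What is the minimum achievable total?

Minimum total: 50 hours

Optimal: Alpha crew→East site (10 hours), Echo crew→Harbor site (11 hours), Bravo crew→South site (29 hours) — total 10+11+29 = 50 hours.
Next-best assignment: Alpha crew→South site, Echo crew→Harbor site, Bravo crew→East site = 62 hours.
Swapping Echo crew↔Bravo crew (Echo crew→South site 27 hours, Bravo crew→Harbor site 43 hours) adds 30.
Checked against all permutations: 50 hours is optimal.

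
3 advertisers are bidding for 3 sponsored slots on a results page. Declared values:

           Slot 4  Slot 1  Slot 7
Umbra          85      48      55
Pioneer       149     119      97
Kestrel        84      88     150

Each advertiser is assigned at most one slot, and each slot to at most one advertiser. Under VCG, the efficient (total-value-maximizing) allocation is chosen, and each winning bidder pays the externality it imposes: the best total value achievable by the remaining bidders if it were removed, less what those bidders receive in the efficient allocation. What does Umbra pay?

Umbra pays $30.

Efficient allocation: Umbra→Slot 4 ($85), Pioneer→Slot 1 ($119), Kestrel→Slot 7 ($150); total welfare W = $354.
Umbra receives Slot 4 at value $85, so the others get W − 85 = $269.
Without Umbra: best allocation of the remaining 2 bidders over all 3 slots is Pioneer→Slot 4 ($149), Kestrel→Slot 7 ($150), total $299.
VCG payment = (others' best without Umbra) − (others' welfare with Umbra) = 299 − 269 = $30.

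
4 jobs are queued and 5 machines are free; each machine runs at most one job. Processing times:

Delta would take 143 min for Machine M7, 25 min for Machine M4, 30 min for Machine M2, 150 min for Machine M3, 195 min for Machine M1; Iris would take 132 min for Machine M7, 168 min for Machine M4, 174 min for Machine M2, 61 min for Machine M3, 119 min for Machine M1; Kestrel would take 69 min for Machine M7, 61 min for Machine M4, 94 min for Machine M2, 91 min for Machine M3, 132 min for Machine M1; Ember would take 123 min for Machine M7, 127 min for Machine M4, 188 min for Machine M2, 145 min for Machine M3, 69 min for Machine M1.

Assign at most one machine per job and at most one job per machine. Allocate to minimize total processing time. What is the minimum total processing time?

Minimum total: 221 min

This is a one-to-one assignment (minimum-cost bipartite matching).
Optimal: Delta→Machine M2 (30 min), Iris→Machine M3 (61 min), Kestrel→Machine M4 (61 min), Ember→Machine M1 (69 min) — total 30+61+61+69 = 221 min.
Row-greedy (each job in turn takes its cheapest remaining machine) gives 224 min, worse by 3.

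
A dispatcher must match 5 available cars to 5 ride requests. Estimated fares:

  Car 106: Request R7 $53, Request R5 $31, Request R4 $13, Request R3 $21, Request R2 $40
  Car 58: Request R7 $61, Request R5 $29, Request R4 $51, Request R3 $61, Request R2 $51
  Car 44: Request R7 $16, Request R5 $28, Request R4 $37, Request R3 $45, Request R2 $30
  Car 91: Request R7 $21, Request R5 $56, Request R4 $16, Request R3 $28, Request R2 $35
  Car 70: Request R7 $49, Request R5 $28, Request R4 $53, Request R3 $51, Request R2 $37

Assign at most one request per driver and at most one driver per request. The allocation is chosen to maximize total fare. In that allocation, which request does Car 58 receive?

Optimal: Car 106→Request R7 ($53), Car 58→Request R2 ($51), Car 44→Request R3 ($45), Car 91→Request R5 ($56), Car 70→Request R4 ($53) — total 53+51+45+56+53 = $258.
Row-greedy (each driver in turn takes its best remaining request) gives $244, worse by 14.
Swapping Car 44↔Car 106 (Car 44→Request R7 $16, Car 106→Request R3 $21) loses 61.
Checked against all permutations: $258 is optimal.
Car 58's own top request is Request R7 ($61), but forcing Car 58→Request R7 and reassigning the rest optimally gives only $255 — worse by 3.

Car 58 receives Request R2.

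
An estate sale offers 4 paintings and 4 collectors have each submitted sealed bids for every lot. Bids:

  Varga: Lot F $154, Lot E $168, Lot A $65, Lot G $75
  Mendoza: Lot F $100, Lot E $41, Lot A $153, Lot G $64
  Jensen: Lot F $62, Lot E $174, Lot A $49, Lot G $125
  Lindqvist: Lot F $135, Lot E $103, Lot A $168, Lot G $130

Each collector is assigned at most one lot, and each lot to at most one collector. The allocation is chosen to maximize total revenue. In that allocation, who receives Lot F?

Varga receives Lot F.

This is a one-to-one assignment (maximum-weight bipartite matching).
Optimal: Varga→Lot F ($154), Mendoza→Lot A ($153), Jensen→Lot E ($174), Lindqvist→Lot G ($130) — total 154+153+174+130 = $611.
Max-entry greedy (repeatedly take the single best remaining cell) gives $560, worse by 51.
Every other assignment is strictly worse.
Varga's own top lot is Lot E ($168), but forcing Varga→Lot E and reassigning the rest optimally gives only $581 — worse by 30.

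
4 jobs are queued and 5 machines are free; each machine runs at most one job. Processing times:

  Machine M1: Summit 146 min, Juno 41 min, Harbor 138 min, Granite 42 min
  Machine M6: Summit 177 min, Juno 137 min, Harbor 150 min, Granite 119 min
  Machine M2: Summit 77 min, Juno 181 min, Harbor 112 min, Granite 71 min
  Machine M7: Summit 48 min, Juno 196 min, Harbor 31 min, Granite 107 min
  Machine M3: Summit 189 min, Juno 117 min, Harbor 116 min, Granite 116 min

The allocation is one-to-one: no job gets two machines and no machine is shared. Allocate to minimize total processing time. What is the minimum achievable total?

Optimal: Summit→Machine M2 (77 min), Juno→Machine M1 (41 min), Harbor→Machine M7 (31 min), Granite→Machine M3 (116 min) — total 77+41+31+116 = 265 min.
Column-greedy (each machine in turn goes to its cheapest remaining job) gives 268 min, worse by 3.

Min total: 265 min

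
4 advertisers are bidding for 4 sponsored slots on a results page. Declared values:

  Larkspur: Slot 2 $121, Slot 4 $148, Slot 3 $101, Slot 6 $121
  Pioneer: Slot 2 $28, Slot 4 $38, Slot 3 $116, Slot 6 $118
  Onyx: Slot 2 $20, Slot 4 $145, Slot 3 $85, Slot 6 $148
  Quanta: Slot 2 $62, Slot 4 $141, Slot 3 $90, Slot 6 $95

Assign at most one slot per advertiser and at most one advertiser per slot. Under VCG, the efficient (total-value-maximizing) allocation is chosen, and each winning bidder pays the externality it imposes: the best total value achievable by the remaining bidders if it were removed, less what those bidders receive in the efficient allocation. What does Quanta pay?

Quanta pays $27.

Efficient allocation: Larkspur→Slot 2 ($121), Pioneer→Slot 3 ($116), Onyx→Slot 6 ($148), Quanta→Slot 4 ($141); total welfare W = $526.
Quanta receives Slot 4 at value $141, so the others get W − 141 = $385.
Without Quanta: best allocation of the remaining 3 bidders over all 4 slots is Larkspur→Slot 4 ($148), Pioneer→Slot 3 ($116), Onyx→Slot 6 ($148), total $412.
VCG payment = (others' best without Quanta) − (others' welfare with Quanta) = 412 − 385 = $27.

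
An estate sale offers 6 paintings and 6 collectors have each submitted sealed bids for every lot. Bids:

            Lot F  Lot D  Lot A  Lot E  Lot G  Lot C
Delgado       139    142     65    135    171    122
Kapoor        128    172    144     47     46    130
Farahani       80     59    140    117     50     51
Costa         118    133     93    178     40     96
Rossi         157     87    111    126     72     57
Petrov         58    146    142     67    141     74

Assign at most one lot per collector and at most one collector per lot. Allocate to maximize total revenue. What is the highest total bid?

Optimal: Delgado→Lot G ($171), Kapoor→Lot C ($130), Farahani→Lot A ($140), Costa→Lot E ($178), Rossi→Lot F ($157), Petrov→Lot D ($146) — total 171+130+140+178+157+146 = $922.
Column-greedy (each lot in turn goes to its best remaining collector) gives $871, worse by 51.
Checked against all permutations: $922 is optimal.

Max total: $922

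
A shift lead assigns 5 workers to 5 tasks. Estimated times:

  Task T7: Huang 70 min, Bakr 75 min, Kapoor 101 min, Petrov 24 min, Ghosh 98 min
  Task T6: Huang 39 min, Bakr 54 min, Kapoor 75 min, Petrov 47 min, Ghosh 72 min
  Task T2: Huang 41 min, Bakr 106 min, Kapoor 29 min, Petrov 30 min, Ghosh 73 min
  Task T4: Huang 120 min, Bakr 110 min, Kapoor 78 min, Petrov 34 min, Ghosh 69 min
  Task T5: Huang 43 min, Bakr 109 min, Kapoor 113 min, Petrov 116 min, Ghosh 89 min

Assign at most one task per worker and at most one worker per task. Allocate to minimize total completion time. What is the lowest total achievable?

Optimal: Huang→Task T5 (43 min), Bakr→Task T6 (54 min), Kapoor→Task T2 (29 min), Petrov→Task T7 (24 min), Ghosh→Task T4 (69 min) — total 43+54+29+24+69 = 219 min.
Column-greedy (each task in turn goes to its cheapest remaining worker) gives 270 min, worse by 51.
Every other assignment is strictly worse.

Min total: 219 min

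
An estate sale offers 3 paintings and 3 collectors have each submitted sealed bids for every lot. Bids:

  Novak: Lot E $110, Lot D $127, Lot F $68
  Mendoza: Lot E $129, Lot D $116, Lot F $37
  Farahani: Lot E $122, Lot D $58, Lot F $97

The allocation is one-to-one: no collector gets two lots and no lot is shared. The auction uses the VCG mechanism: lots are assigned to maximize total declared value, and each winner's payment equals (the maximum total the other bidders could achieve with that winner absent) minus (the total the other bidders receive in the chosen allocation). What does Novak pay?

Efficient allocation: Novak→Lot D ($127), Mendoza→Lot E ($129), Farahani→Lot F ($97); total welfare W = $353.
Novak receives Lot D at value $127, so the others get W − 127 = $226.
Without Novak: best allocation of the remaining 2 bidders over all 3 lots is Mendoza→Lot D ($116), Farahani→Lot E ($122), total $238.
VCG payment = (others' best without Novak) − (others' welfare with Novak) = 238 − 226 = $12.

Novak pays $12.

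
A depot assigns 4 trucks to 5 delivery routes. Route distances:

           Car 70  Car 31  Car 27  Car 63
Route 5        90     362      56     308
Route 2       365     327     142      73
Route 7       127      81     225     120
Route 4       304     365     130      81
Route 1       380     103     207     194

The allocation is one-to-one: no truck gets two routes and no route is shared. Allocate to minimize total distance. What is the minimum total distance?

Optimal: Car 70→Route 7 (127 km), Car 31→Route 1 (103 km), Car 27→Route 5 (56 km), Car 63→Route 2 (73 km) — total 127+103+56+73 = 359 km.
Min-entry greedy (repeatedly take the single cheapest remaining cell) gives 514 km, worse by 155.
Next-best assignment: Car 70→Route 7, Car 31→Route 1, Car 27→Route 5, Car 63→Route 4 = 367 km.
Swapping Car 63↔Car 27 (Car 63→Route 5 308 km, Car 27→Route 2 142 km) adds 321.

Min total: 359 km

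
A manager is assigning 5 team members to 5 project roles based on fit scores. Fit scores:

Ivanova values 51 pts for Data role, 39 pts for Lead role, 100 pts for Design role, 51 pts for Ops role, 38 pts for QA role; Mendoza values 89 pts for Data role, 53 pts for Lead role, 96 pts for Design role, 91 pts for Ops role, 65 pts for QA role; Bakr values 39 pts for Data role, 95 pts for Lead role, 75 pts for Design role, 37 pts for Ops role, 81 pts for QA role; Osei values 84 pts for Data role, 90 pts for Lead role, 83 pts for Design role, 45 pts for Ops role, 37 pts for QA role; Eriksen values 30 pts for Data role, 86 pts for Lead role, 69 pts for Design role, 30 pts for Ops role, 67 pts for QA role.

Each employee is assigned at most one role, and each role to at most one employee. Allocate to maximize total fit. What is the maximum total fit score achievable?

Optimal: Ivanova→Design role (100 pts), Mendoza→Ops role (91 pts), Bakr→QA role (81 pts), Osei→Data role (84 pts), Eriksen→Lead role (86 pts) — total 100+91+81+84+86 = 442 pts.
Max-entry greedy (repeatedly take the single best remaining cell) gives 437 pts, worse by 5.
Next-best assignment: Ivanova→Design role, Mendoza→Ops role, Bakr→Lead role, Osei→Data role, Eriksen→QA role = 437 pts.

Maximum total: 442 pts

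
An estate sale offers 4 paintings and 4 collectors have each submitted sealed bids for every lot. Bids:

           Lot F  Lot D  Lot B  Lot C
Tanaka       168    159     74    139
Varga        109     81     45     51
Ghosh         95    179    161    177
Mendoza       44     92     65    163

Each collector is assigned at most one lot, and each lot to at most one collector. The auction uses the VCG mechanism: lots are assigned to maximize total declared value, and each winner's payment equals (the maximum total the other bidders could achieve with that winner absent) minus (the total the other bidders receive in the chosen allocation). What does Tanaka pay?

Efficient allocation: Tanaka→Lot D ($159), Varga→Lot F ($109), Ghosh→Lot B ($161), Mendoza→Lot C ($163); total welfare W = $592.
Tanaka receives Lot D at value $159, so the others get W − 159 = $433.
Without Tanaka: best allocation of the remaining 3 bidders over all 4 lots is Varga→Lot F ($109), Ghosh→Lot D ($179), Mendoza→Lot C ($163), total $451.
VCG payment = (others' best without Tanaka) − (others' welfare with Tanaka) = 451 − 433 = $18.

Tanaka pays $18.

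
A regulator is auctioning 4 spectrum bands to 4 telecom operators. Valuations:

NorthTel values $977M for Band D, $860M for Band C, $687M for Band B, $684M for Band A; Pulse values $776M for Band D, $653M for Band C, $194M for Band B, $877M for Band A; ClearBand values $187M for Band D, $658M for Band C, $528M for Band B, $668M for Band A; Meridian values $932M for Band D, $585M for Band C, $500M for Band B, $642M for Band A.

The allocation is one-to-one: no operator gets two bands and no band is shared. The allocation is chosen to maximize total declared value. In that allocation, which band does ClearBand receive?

Optimal: NorthTel→Band C ($860M), Pulse→Band A ($877M), ClearBand→Band B ($528M), Meridian→Band D ($932M) — total 860+877+528+932 = $3197M.
Max-entry greedy (repeatedly take the single best remaining cell) gives $3012M, worse by 185.
ClearBand's own top band is Band A ($668M), but forcing ClearBand→Band A and reassigning the rest optimally gives only $2940M — worse by 257.

ClearBand receives Band B.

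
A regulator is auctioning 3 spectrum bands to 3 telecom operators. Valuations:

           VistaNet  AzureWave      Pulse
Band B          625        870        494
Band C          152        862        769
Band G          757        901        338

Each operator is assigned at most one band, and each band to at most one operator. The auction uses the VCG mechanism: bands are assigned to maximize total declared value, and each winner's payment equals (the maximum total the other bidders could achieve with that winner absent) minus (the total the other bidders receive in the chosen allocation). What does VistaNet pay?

VistaNet pays $31M.

Efficient allocation: VistaNet→Band G ($757M), AzureWave→Band B ($870M), Pulse→Band C ($769M); total welfare W = $2396M.
VistaNet receives Band G at value $757M, so the others get W − 757 = $1639M.
Without VistaNet: best allocation of the remaining 2 bidders over all 3 bands is AzureWave→Band G ($901M), Pulse→Band C ($769M), total $1670M.
VCG payment = (others' best without VistaNet) − (others' welfare with VistaNet) = 1670 − 1639 = $31M.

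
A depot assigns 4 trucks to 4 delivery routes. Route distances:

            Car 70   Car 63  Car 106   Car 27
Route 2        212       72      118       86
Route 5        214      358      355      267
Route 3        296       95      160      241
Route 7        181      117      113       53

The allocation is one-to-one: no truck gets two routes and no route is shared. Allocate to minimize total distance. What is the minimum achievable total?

Optimal: Car 70→Route 5 (214 km), Car 63→Route 3 (95 km), Car 106→Route 2 (118 km), Car 27→Route 7 (53 km) — total 214+95+118+53 = 480 km.
Min-entry greedy (repeatedly take the single cheapest remaining cell) gives 499 km, worse by 19.
Swapping Car 27↔Car 106 (Car 27→Route 2 86 km, Car 106→Route 7 113 km) adds 28.
Every other assignment is strictly worse.

Min total: 480 km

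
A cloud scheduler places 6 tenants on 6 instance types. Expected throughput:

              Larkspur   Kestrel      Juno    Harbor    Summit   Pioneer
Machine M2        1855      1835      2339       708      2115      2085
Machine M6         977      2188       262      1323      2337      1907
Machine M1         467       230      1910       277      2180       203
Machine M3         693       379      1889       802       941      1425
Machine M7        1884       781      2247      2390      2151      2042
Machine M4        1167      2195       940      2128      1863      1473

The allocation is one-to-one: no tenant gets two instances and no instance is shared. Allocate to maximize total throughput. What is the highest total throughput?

Optimal: Larkspur→Machine M2 (1855 ops/s), Kestrel→Machine M4 (2195 ops/s), Juno→Machine M3 (1889 ops/s), Harbor→Machine M7 (2390 ops/s), Summit→Machine M1 (2180 ops/s), Pioneer→Machine M6 (1907 ops/s) — total 1855+2195+1889+2390+2180+1907 = 12416 ops/s.
Max-entry greedy (repeatedly take the single best remaining cell) gives 11153 ops/s, worse by 1263.
Next-best assignment: Larkspur→Machine M7, Kestrel→Machine M6, Juno→Machine M3, Harbor→Machine M4, Summit→Machine M1, Pioneer→Machine M2 = 12354 ops/s.
Checked against all permutations: 12416 ops/s is optimal.

Max total: 12416 ops/s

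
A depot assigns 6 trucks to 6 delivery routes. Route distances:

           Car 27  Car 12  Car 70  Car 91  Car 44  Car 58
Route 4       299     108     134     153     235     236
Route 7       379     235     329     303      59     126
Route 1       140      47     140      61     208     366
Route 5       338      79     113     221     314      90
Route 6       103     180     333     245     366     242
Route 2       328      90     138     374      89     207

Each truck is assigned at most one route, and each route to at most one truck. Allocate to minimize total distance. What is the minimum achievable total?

Min total: 537 km

Optimal: Car 27→Route 6 (103 km), Car 12→Route 2 (90 km), Car 70→Route 4 (134 km), Car 91→Route 1 (61 km), Car 44→Route 7 (59 km), Car 58→Route 5 (90 km) — total 103+90+134+61+59+90 = 537 km.
Column-greedy (each route in turn goes to its cheapest remaining truck) gives 559 km, worse by 22.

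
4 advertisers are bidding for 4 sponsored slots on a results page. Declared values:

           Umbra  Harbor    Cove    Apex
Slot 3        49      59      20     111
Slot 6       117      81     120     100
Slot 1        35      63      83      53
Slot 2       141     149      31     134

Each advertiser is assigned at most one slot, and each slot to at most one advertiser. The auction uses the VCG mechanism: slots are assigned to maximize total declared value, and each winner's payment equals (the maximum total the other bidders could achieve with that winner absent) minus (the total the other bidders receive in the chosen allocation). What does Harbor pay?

Efficient allocation: Umbra→Slot 6 ($117), Harbor→Slot 2 ($149), Cove→Slot 1 ($83), Apex→Slot 3 ($111); total welfare W = $460.
Harbor receives Slot 2 at value $149, so the others get W − 149 = $311.
Without Harbor: best allocation of the remaining 3 bidders over all 4 slots is Umbra→Slot 2 ($141), Cove→Slot 6 ($120), Apex→Slot 3 ($111), total $372.
VCG payment = (others' best without Harbor) − (others' welfare with Harbor) = 372 − 311 = $61.

Harbor pays $61.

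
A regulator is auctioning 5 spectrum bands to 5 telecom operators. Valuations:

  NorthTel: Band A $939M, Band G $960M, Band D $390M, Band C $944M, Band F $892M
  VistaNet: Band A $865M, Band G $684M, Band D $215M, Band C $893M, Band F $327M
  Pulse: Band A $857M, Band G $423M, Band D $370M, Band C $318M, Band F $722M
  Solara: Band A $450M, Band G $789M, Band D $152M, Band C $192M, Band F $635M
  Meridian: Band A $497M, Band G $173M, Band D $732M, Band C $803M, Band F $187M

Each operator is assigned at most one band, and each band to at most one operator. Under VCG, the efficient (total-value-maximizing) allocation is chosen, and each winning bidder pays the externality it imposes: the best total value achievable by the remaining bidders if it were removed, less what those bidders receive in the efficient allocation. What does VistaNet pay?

VistaNet pays $71M.

Efficient allocation: NorthTel→Band F ($892M), VistaNet→Band C ($893M), Pulse→Band A ($857M), Solara→Band G ($789M), Meridian→Band D ($732M); total welfare W = $4163M.
VistaNet receives Band C at value $893M, so the others get W − 893 = $3270M.
Without VistaNet: best allocation of the remaining 4 bidders over all 5 bands is NorthTel→Band F ($892M), Pulse→Band A ($857M), Solara→Band G ($789M), Meridian→Band C ($803M), total $3341M.
VCG payment = (others' best without VistaNet) − (others' welfare with VistaNet) = 3341 − 3270 = $71M.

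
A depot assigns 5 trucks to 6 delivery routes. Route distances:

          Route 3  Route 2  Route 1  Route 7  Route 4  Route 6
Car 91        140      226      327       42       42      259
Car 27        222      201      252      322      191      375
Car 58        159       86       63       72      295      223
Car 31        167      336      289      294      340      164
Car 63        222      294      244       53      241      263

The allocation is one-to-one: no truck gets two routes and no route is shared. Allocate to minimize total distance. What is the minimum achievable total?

Minimum total: 523 km

This is the linear assignment problem.
Optimal: Car 91→Route 4 (42 km), Car 27→Route 2 (201 km), Car 58→Route 1 (63 km), Car 31→Route 6 (164 km), Car 63→Route 7 (53 km) — total 42+201+63+164+53 = 523 km.
Min-entry greedy (repeatedly take the single cheapest remaining cell) gives 682 km, worse by 159.
Next-best assignment: Car 91→Route 4, Car 27→Route 2, Car 58→Route 1, Car 31→Route 3, Car 63→Route 7 = 526 km.
Swapping Car 58↔Car 63 (Car 58→Route 7 72 km, Car 63→Route 1 244 km) adds 200.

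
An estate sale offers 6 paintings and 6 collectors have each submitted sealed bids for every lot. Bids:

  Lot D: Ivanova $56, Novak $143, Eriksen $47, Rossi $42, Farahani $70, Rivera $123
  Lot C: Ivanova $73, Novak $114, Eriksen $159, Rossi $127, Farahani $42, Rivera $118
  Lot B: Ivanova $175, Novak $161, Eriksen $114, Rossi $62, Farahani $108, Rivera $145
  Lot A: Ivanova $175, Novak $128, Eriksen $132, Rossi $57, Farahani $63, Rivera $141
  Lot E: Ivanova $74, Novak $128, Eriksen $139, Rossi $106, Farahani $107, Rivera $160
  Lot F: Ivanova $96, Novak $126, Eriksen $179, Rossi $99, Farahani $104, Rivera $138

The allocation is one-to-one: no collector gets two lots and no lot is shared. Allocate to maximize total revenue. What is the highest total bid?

Optimal: Ivanova→Lot A ($175), Novak→Lot D ($143), Eriksen→Lot F ($179), Rossi→Lot C ($127), Farahani→Lot B ($108), Rivera→Lot E ($160) — total 175+143+179+127+108+160 = $892.
Max-entry greedy (repeatedly take the single best remaining cell) gives $847, worse by 45.
Swapping Ivanova↔Eriksen (Ivanova→Lot F $96, Eriksen→Lot A $132) loses 126.
Every other assignment is strictly worse.

Maximum total: $892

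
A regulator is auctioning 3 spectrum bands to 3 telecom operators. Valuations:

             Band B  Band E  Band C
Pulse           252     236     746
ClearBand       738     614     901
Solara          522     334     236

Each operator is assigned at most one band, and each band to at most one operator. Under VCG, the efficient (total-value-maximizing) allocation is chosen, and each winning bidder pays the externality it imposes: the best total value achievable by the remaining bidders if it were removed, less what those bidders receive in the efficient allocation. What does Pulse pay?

Pulse pays $287M.

Efficient allocation: Pulse→Band C ($746M), ClearBand→Band E ($614M), Solara→Band B ($522M); total welfare W = $1882M.
Pulse receives Band C at value $746M, so the others get W − 746 = $1136M.
Without Pulse: best allocation of the remaining 2 bidders over all 3 bands is ClearBand→Band C ($901M), Solara→Band B ($522M), total $1423M.
VCG payment = (others' best without Pulse) − (others' welfare with Pulse) = 1423 − 1136 = $287M.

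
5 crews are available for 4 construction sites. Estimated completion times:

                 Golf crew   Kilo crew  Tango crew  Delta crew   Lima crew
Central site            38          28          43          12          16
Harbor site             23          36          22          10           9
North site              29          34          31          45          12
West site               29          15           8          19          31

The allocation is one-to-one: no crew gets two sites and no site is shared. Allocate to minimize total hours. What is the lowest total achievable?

Min total: 55 hours

This is a one-to-one assignment (minimum-cost bipartite matching).
Optimal: Delta crew→Central site (12 hours), Golf crew→Harbor site (23 hours), Lima crew→North site (12 hours), Tango crew→West site (8 hours) — total 12+23+12+8 = 55 hours.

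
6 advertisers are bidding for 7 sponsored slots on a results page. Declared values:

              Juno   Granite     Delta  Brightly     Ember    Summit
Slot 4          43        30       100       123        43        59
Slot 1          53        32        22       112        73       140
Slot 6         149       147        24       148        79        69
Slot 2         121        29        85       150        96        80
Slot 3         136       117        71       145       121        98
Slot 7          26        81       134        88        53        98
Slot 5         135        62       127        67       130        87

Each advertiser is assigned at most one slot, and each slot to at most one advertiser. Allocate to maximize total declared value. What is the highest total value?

Optimal: Juno→Slot 3 ($136), Granite→Slot 6 ($147), Delta→Slot 7 ($134), Brightly→Slot 2 ($150), Ember→Slot 5 ($130), Summit→Slot 1 ($140) — total 136+147+134+150+130+140 = $837.
Max-entry greedy (repeatedly take the single best remaining cell) gives $820, worse by 17.
Checked against all permutations: $837 is optimal.

Max total: $837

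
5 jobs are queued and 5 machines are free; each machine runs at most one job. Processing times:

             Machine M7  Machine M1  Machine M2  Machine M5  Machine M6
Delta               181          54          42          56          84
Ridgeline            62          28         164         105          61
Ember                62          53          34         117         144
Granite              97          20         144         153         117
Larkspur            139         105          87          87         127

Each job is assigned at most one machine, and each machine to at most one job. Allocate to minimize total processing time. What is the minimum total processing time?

Min total: 272 min

Optimal: Delta→Machine M2 (42 min), Ridgeline→Machine M6 (61 min), Ember→Machine M7 (62 min), Granite→Machine M1 (20 min), Larkspur→Machine M5 (87 min) — total 42+61+62+20+87 = 272 min.
Column-greedy (each machine in turn goes to its cheapest remaining job) gives 299 min, worse by 27.
Next-best assignment: Delta→Machine M5, Ridgeline→Machine M6, Ember→Machine M7, Granite→Machine M1, Larkspur→Machine M2 = 286 min.
No other one-to-one assignment undercuts 272 min.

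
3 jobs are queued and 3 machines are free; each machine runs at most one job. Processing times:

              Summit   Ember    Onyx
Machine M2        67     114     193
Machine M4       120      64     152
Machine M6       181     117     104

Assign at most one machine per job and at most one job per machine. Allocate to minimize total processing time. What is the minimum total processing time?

Optimal: Summit→Machine M2 (67 min), Ember→Machine M4 (64 min), Onyx→Machine M6 (104 min) — total 67+64+104 = 235 min.
Swapping Summit↔Ember (Summit→Machine M4 120 min, Ember→Machine M2 114 min) adds 103.

Minimum total: 235 min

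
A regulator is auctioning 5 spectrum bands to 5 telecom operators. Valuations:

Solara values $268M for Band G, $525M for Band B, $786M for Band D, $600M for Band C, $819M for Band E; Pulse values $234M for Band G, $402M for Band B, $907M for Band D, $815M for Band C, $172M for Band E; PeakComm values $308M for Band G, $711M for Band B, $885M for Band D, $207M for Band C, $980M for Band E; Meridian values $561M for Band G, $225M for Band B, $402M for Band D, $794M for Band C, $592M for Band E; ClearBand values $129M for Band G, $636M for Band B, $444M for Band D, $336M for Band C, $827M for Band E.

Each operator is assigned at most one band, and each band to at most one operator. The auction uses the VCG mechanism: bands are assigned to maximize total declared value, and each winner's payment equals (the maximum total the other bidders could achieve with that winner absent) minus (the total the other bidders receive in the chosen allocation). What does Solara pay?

Solara pays $325M.

Efficient allocation: Solara→Band D ($786M), Pulse→Band C ($815M), PeakComm→Band E ($980M), Meridian→Band G ($561M), ClearBand→Band B ($636M); total welfare W = $3778M.
Solara receives Band D at value $786M, so the others get W − 786 = $2992M.
Without Solara: best allocation of the remaining 4 bidders over all 5 bands is Pulse→Band D ($907M), PeakComm→Band E ($980M), Meridian→Band C ($794M), ClearBand→Band B ($636M), total $3317M.
VCG payment = (others' best without Solara) − (others' welfare with Solara) = 3317 − 2992 = $325M.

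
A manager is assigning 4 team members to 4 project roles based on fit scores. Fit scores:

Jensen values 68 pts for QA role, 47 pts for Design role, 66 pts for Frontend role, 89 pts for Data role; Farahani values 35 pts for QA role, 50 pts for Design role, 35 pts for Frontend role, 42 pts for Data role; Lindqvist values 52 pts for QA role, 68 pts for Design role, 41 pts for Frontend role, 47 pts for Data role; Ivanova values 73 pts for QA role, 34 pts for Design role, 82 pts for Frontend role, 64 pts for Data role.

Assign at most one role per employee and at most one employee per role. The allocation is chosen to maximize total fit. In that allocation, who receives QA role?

Farahani receives QA role.

Optimal: Jensen→Data role (89 pts), Farahani→QA role (35 pts), Lindqvist→Design role (68 pts), Ivanova→Frontend role (82 pts) — total 89+35+68+82 = 274 pts.
Row-greedy (each employee in turn takes its best remaining role) gives 273 pts, worse by 1.
Next-best assignment: Jensen→Data role, Farahani→Design role, Lindqvist→QA role, Ivanova→Frontend role = 273 pts.
Every other assignment is strictly worse.
Farahani's own top role is Design role (50 pts), but forcing Farahani→Design role and reassigning the rest optimally gives only 273 pts — worse by 1.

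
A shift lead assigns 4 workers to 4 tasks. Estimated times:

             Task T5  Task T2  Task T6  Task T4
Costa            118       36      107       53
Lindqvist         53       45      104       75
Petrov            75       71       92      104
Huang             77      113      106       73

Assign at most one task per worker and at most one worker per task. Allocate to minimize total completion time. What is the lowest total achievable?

Treat this as an assignment problem: match each worker to one task.
Optimal: Costa→Task T2 (36 min), Lindqvist→Task T5 (53 min), Petrov→Task T6 (92 min), Huang→Task T4 (73 min) — total 36+53+92+73 = 254 min.

Min total: 254 min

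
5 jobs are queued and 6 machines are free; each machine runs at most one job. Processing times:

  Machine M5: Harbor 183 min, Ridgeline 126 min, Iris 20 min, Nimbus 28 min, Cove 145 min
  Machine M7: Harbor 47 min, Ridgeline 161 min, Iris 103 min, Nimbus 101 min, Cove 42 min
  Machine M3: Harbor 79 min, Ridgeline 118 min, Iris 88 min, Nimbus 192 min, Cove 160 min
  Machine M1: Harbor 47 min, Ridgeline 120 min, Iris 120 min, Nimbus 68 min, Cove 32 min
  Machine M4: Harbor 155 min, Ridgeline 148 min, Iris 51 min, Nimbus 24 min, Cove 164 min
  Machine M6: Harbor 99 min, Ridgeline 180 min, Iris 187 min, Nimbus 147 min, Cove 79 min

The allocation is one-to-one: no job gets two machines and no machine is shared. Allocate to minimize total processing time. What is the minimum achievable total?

Minimum total: 241 min

Optimal: Harbor→Machine M7 (47 min), Ridgeline→Machine M3 (118 min), Iris→Machine M5 (20 min), Nimbus→Machine M4 (24 min), Cove→Machine M1 (32 min) — total 47+118+20+24+32 = 241 min.
Column-greedy (each machine in turn goes to its cheapest remaining job) gives 357 min, worse by 116.
Next-best assignment: Harbor→Machine M1, Ridgeline→Machine M3, Iris→Machine M5, Nimbus→Machine M4, Cove→Machine M7 = 251 min.
Swapping Cove↔Harbor (Cove→Machine M7 42 min, Harbor→Machine M1 47 min) adds 10.
Checked against all permutations: 241 min is optimal.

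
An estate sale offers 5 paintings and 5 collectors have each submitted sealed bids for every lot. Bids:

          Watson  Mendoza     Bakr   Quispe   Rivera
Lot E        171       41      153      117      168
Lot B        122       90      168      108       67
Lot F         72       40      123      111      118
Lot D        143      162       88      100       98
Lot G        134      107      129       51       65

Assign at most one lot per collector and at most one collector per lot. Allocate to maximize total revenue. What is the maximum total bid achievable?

Max total: $743

Optimal: Watson→Lot G ($134), Mendoza→Lot D ($162), Bakr→Lot B ($168), Quispe→Lot F ($111), Rivera→Lot E ($168) — total 134+162+168+111+168 = $743.
Row-greedy (each collector in turn takes its best remaining lot) gives $677, worse by 66.
Swapping Quispe↔Rivera (Quispe→Lot E $117, Rivera→Lot F $118) loses 44.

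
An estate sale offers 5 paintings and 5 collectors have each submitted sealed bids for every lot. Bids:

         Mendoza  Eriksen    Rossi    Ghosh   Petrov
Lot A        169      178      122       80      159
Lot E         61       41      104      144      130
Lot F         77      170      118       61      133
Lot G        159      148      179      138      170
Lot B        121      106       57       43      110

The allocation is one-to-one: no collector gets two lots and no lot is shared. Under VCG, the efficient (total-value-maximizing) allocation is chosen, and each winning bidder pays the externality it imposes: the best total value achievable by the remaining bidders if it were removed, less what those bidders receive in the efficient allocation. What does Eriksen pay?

Efficient allocation: Mendoza→Lot B ($121), Eriksen→Lot F ($170), Rossi→Lot G ($179), Ghosh→Lot E ($144), Petrov→Lot A ($159); total welfare W = $773.
Eriksen receives Lot F at value $170, so the others get W − 170 = $603.
Without Eriksen: best allocation of the remaining 4 bidders over all 5 lots is Mendoza→Lot A ($169), Rossi→Lot G ($179), Ghosh→Lot E ($144), Petrov→Lot F ($133), total $625.
VCG payment = (others' best without Eriksen) − (others' welfare with Eriksen) = 625 − 603 = $22.

Eriksen pays $22.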